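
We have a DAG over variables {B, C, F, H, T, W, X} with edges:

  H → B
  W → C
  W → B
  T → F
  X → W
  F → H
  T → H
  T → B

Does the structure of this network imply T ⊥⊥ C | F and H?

Yes

We examine all 3 paths between T and C:
  1. T → B ← W → C — B:collider[blocks]; W:fork[open] ⇒ blocked
  2. T → H → B ← W → C — H:chain[blocks]; B:collider[blocks]; W:fork[open] ⇒ blocked
  3. T → F → H → B ← W → C — F:chain[blocks]; H:chain[blocks]; B:collider[blocks]; W:fork[open] ⇒ blocked
All paths are blocked; T ⊥ C | {F, H} holds.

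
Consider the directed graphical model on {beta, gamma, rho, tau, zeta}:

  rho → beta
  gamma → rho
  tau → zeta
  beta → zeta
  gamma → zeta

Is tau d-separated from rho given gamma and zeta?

No — tau and rho are not d-separated given {gamma, zeta}.

There are 2 undirected paths between tau and rho; checking each against the conditioning set {gamma, zeta}:
Path 1: tau → zeta ← gamma → rho
  gamma is a fork here and gamma is conditioned on, so the path is blocked at gamma.
Path 2: tau → zeta ← beta ← rho
  zeta is a collider and zeta is conditioned on, which opens it; beta is a chain and beta is not conditioned on — no node blocks this path, so it is active.
Since the path tau → zeta ← beta ← rho is active, tau and rho are not d-separated given {gamma, zeta}.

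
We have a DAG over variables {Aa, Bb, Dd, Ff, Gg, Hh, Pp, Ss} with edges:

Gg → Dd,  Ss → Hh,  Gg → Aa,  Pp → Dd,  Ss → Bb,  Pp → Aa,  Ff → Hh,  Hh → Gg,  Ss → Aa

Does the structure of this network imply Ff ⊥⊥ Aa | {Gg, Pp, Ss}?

Yes

There are 3 undirected paths between Ff and Aa; checking each against the conditioning set {Gg, Pp, Ss}:
  1. Ff → Hh → Gg → Dd ← Pp → Aa — Hh:chain[open]; Gg:chain[blocks]; Dd:collider[blocks]; Pp:fork[blocks] ⇒ blocked
  2. Ff → Hh → Gg → Aa — Hh:chain[open]; Gg:chain[blocks] ⇒ blocked
  3. Ff → Hh ← Ss → Aa — Hh:collider[open]; Ss:fork[blocks] ⇒ blocked
Since every path is blocked, d-separation holds.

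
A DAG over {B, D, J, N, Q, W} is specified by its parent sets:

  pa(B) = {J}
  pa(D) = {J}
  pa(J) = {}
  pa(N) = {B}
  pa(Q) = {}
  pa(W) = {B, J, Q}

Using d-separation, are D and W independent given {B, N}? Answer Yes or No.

No

There are 2 undirected paths between D and W; checking each against the conditioning set {B, N}:
  1. D ← J → B → W — J:fork[open]; B:chain[blocks] ⇒ blocked
  2. D ← J → W — J:fork[open] ⇒ active
Because an active path exists, D and W are not d-separated.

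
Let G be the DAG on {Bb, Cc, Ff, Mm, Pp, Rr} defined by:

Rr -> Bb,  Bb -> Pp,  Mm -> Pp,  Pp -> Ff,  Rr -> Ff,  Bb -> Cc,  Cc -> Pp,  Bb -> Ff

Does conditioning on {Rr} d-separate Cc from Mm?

Yes

We examine all 4 paths between Cc and Mm:
  1. Cc → Pp ← Mm — Pp:collider[blocks] ⇒ blocked
  2. Cc ← Bb → Pp ← Mm — Bb:fork[open]; Pp:collider[blocks] ⇒ blocked
  3. Cc ← Bb ← Rr → Ff ← Pp ← Mm — Bb:chain[open]; Rr:fork[blocks]; Ff:collider[blocks]; Pp:chain[open] ⇒ blocked
  4. Cc ← Bb → Ff ← Pp ← Mm — Bb:fork[open]; Ff:collider[blocks]; Pp:chain[open] ⇒ blocked
Every path is blocked, so Cc and Mm are d-separated given {Rr}.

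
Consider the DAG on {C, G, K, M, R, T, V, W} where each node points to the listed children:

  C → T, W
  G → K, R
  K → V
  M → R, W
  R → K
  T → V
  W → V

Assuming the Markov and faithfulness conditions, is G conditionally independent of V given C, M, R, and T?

No

Enumerating the 6 paths from G to V and testing each for blocking by {C, M, R, T}:
Path 1: G → R ← M → W → V
  M is a fork here and M is conditioned on, so the path is blocked at M.
Path 2: G → R ← M → W ← C → T → V
  M is a fork here and M is conditioned on, so the path is blocked at M.
Path 3: G → R → K → V
  R is a chain here and R is conditioned on, so the path is blocked at R.
Path 4: G → K → V
  K is a chain and K is not conditioned on — no node blocks this path, so it is active.
Path 5: G → K ← R ← M → W → V
  K is a collider here and neither K nor any of its descendants is conditioned on, so the collider stays closed — the path is blocked at K.
Path 6: G → K ← R ← M → W ← C → T → V
  K is a collider here and neither K nor any of its descendants is conditioned on, so the collider stays closed — the path is blocked at K.
Since the path G → K → V is active, G and V are not d-separated given {C, M, R, T}.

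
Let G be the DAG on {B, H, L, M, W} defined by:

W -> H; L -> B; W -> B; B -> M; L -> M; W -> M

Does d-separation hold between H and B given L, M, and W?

Yes — H and B are d-separated given {L, M, W}.

Enumerating the 3 paths from H to B and testing each for blocking by {L, M, W}:
  1. H ← W → M ← L → B — W:fork[blocks]; M:collider[open]; L:fork[blocks] ⇒ blocked
  2. H ← W → M ← B — W:fork[blocks]; M:collider[open] ⇒ blocked
  3. H ← W → B — W:fork[blocks] ⇒ blocked
Since every path is blocked, d-separation holds.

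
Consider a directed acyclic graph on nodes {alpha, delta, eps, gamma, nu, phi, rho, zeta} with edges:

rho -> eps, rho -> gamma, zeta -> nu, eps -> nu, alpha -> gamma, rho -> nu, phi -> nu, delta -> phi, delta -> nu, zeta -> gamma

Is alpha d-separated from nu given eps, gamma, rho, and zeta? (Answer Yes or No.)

Yes

Enumerating the 3 paths from alpha to nu and testing each for blocking by {eps, gamma, rho, zeta}:
Path 1: alpha → gamma ← rho → eps → nu
  rho is a fork here and rho is conditioned on, so the path is blocked at rho.
Path 2: alpha → gamma ← rho → nu
  rho is a fork here and rho is conditioned on, so the path is blocked at rho.
Path 3: alpha → gamma ← zeta → nu
  zeta is a fork here and zeta is conditioned on, so the path is blocked at zeta.
Since every path is blocked, d-separation holds.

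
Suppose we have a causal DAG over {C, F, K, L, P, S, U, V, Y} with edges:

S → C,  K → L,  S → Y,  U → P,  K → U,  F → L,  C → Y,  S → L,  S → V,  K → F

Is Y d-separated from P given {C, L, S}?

Yes

We examine all 4 paths between Y and P:
  1. Y ← S → L ← K → U → P — S:fork[blocks]; L:collider[open]; K:fork[open]; U:chain[open] ⇒ blocked
  2. Y ← S → L ← F ← K → U → P — S:fork[blocks]; L:collider[open]; F:chain[open]; K:fork[open]; U:chain[open] ⇒ blocked
  3. Y ← C ← S → L ← K → U → P — C:chain[blocks]; S:fork[blocks]; L:collider[open]; K:fork[open]; U:chain[open] ⇒ blocked
  4. Y ← C ← S → L ← F ← K → U → P — C:chain[blocks]; S:fork[blocks]; L:collider[open]; F:chain[open]; K:fork[open]; U:chain[open] ⇒ blocked
Since every path is blocked, d-separation holds.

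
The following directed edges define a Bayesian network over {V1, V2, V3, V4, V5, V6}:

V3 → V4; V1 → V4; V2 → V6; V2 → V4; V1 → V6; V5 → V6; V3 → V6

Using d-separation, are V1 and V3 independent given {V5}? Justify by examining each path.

Yes

Enumerating the 4 paths from V1 to V3 and testing each for blocking by {V5}:
Path 1: V1 → V4 ← V3
  V4 is a collider here and neither V4 nor any of its descendants is conditioned on, so the collider stays closed — the path is blocked at V4.
Path 2: V1 → V4 ← V2 → V6 ← V3
  V4 is a collider here and neither V4 nor any of its descendants is conditioned on, so the collider stays closed — the path is blocked at V4.
Path 3: V1 → V6 ← V3
  V6 is a collider here and neither V6 nor any of its descendants is conditioned on, so the collider stays closed — the path is blocked at V6.
Path 4: V1 → V6 ← V2 → V4 ← V3
  V6 is a collider here and neither V6 nor any of its descendants is conditioned on, so the collider stays closed — the path is blocked at V6.
All paths are blocked; V1 ⊥ V3 | {V5} holds.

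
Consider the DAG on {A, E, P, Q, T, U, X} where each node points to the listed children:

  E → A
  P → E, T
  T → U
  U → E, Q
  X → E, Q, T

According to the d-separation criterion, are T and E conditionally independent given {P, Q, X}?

No — T and E are not d-separated given {P, Q, X}.

There are 5 undirected paths between T and E; checking each against the conditioning set {P, Q, X}:
Path 1: T → U → Q ← X → E
  X is a fork here and X is conditioned on, so the path is blocked at X.
Path 2: T → U → E
  U is a chain and U is not conditioned on — no node blocks this path, so it is active.
Path 3: T ← P → E
  P is a fork here and P is conditioned on, so the path is blocked at P.
Path 4: T ← X → Q ← U → E
  X is a fork here and X is conditioned on, so the path is blocked at X.
Path 5: T ← X → E
  X is a fork here and X is conditioned on, so the path is blocked at X.
At least one path is unblocked, so d-separation fails.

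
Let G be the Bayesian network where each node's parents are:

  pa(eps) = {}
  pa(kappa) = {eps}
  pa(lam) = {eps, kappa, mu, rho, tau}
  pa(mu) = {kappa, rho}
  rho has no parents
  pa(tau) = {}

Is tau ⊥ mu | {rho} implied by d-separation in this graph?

Enumerating the 4 paths from tau to mu and testing each for blocking by {rho}:
Path 1: tau → lam ← rho → mu
  lam is a collider here and neither lam nor any of its descendants is conditioned on, so the collider stays closed — the path is blocked at lam.
Path 2: tau → lam ← kappa → mu
  lam is a collider here and neither lam nor any of its descendants is conditioned on, so the collider stays closed — the path is blocked at lam.
Path 3: tau → lam ← eps → kappa → mu
  lam is a collider here and neither lam nor any of its descendants is conditioned on, so the collider stays closed — the path is blocked at lam.
Path 4: tau → lam ← mu
  lam is a collider here and neither lam nor any of its descendants is conditioned on, so the collider stays closed — the path is blocked at lam.
Since every path is blocked, d-separation holds.

Yes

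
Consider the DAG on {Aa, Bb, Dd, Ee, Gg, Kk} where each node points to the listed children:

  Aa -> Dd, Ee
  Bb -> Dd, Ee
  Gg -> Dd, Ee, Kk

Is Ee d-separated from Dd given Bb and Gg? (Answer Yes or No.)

3 paths connect Ee and Dd; each must be blocked for d-separation to hold:
Path 1: Ee ← Gg → Dd
  Gg is a fork here and Gg is conditioned on, so the path is blocked at Gg.
Path 2: Ee ← Aa → Dd
  Aa is a fork and Aa is not conditioned on — no node blocks this path, so it is active.
Path 3: Ee ← Bb → Dd
  Bb is a fork here and Bb is conditioned on, so the path is blocked at Bb.
Since the path Ee ← Aa → Dd is active, Ee and Dd are not d-separated given {Bb, Gg}.

No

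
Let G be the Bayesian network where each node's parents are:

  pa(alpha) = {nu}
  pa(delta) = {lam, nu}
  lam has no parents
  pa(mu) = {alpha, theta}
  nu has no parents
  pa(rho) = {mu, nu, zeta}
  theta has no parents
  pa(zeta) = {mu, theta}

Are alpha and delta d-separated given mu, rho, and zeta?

We examine all 4 paths between alpha and delta:
  1. alpha ← nu → delta — nu:fork[open] ⇒ active
  2. alpha → mu → rho ← nu → delta — mu:chain[blocks]; rho:collider[open]; nu:fork[open] ⇒ blocked
  3. alpha → mu → zeta → rho ← nu → delta — mu:chain[blocks]; zeta:chain[blocks]; rho:collider[open]; nu:fork[open] ⇒ blocked
  4. alpha → mu ← theta → zeta → rho ← nu → delta — mu:collider[open]; theta:fork[open]; zeta:chain[blocks]; rho:collider[open]; nu:fork[open] ⇒ blocked
At least one path is unblocked, so d-separation fails.

No — alpha and delta are not d-separated given {mu, rho, zeta}.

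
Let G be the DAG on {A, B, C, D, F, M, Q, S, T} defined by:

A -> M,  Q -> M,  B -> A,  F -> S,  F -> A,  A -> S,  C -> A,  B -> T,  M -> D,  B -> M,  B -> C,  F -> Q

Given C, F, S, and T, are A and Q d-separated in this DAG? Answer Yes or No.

Yes — A and Q are d-separated given {C, F, S, T}.

Enumerating the 5 paths from A to Q and testing each for blocking by {C, F, S, T}:
Path 1: A → S ← F → Q
  F is a fork here and F is conditioned on, so the path is blocked at F.
Path 2: A ← B → M ← Q
  M is a collider here and neither M nor any of its descendants is conditioned on, so the collider stays closed — the path is blocked at M.
Path 3: A → M ← Q
  M is a collider here and neither M nor any of its descendants is conditioned on, so the collider stays closed — the path is blocked at M.
Path 4: A ← F → Q
  F is a fork here and F is conditioned on, so the path is blocked at F.
Path 5: A ← C ← B → M ← Q
  C is a chain here and C is conditioned on, so the path is blocked at C.
Since every path is blocked, d-separation holds.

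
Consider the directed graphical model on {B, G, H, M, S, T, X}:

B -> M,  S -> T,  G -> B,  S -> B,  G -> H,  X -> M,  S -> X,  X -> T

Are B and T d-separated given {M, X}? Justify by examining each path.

There are 4 undirected paths between B and T; checking each against the conditioning set {M, X}:
  1. B → M ← X → T — M:collider[open]; X:fork[blocks] ⇒ blocked
  2. B → M ← X ← S → T — M:collider[open]; X:chain[blocks]; S:fork[open] ⇒ blocked
  3. B ← S → T — S:fork[open] ⇒ active
  4. B ← S → X → T — S:fork[open]; X:chain[blocks] ⇒ blocked
At least one path is unblocked, so d-separation fails.

No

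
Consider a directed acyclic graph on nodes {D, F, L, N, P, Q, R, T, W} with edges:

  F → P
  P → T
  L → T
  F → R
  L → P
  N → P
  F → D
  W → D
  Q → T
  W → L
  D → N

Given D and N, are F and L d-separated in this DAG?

No — F and L are not d-separated given {D, N}.

There are 6 undirected paths between F and L; checking each against the conditioning set {D, N}:
Path 1: F → D ← W → L
  D is a collider and D is conditioned on, which opens it; W is a fork and W is not conditioned on — no node blocks this path, so it is active.
Path 2: F → D → N → P → T ← L
  D is a chain here and D is conditioned on, so the path is blocked at D.
Path 3: F → D → N → P ← L
  D is a chain here and D is conditioned on, so the path is blocked at D.
Path 4: F → P → T ← L
  T is a collider here and neither T nor any of its descendants is conditioned on, so the collider stays closed — the path is blocked at T.
Path 5: F → P ← L
  P is a collider here and neither P nor any of its descendants is conditioned on, so the collider stays closed — the path is blocked at P.
Path 6: F → P ← N ← D ← W → L
  P is a collider here and neither P nor any of its descendants is conditioned on, so the collider stays closed — the path is blocked at P.
Because an active path exists, F and L are not d-separated.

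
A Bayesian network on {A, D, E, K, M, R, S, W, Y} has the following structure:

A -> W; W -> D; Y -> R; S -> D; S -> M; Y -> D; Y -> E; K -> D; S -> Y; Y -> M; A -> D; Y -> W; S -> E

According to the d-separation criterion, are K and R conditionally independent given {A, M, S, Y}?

Yes

Enumerating the 6 paths from K to R and testing each for blocking by {A, M, S, Y}:
Path 1: K → D ← A → W ← Y → R
  D is a collider here and neither D nor any of its descendants is conditioned on, so the collider stays closed — the path is blocked at D.
Path 2: K → D ← Y → R
  D is a collider here and neither D nor any of its descendants is conditioned on, so the collider stays closed — the path is blocked at D.
Path 3: K → D ← W ← Y → R
  D is a collider here and neither D nor any of its descendants is conditioned on, so the collider stays closed — the path is blocked at D.
Path 4: K → D ← S → M ← Y → R
  D is a collider here and neither D nor any of its descendants is conditioned on, so the collider stays closed — the path is blocked at D.
Path 5: K → D ← S → Y → R
  D is a collider here and neither D nor any of its descendants is conditioned on, so the collider stays closed — the path is blocked at D.
Path 6: K → D ← S → E ← Y → R
  D is a collider here and neither D nor any of its descendants is conditioned on, so the collider stays closed — the path is blocked at D.
All paths are blocked; K ⊥ R | {A, M, S, Y} holds.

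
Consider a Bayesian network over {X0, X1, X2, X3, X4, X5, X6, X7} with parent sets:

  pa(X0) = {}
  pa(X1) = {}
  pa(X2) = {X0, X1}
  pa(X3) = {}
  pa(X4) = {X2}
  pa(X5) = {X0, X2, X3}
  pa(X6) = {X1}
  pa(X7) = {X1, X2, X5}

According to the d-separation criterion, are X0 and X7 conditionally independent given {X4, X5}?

No — X0 and X7 are not d-separated given {X4, X5}.

We examine all 6 paths between X0 and X7:
  1. X0 → X2 ← X1 → X7 — X2:collider[open]; X1:fork[open] ⇒ active
  2. X0 → X2 → X5 → X7 — X2:chain[open]; X5:chain[blocks] ⇒ blocked
  3. X0 → X2 → X7 — X2:chain[open] ⇒ active
  4. X0 → X5 ← X2 ← X1 → X7 — X5:collider[open]; X2:chain[open]; X1:fork[open] ⇒ active
  5. X0 → X5 ← X2 → X7 — X5:collider[open]; X2:fork[open] ⇒ active
  6. X0 → X5 → X7 — X5:chain[blocks] ⇒ blocked
Since the path X0 → X2 ← X1 → X7 is active, X0 and X7 are not d-separated given {X4, X5}.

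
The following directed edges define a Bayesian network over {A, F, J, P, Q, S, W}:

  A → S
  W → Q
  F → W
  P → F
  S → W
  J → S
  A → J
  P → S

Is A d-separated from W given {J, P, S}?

Yes

Enumerating the 4 paths from A to W and testing each for blocking by {J, P, S}:
Path 1: A → S → W
  S is a chain here and S is conditioned on, so the path is blocked at S.
Path 2: A → S ← P → F → W
  P is a fork here and P is conditioned on, so the path is blocked at P.
Path 3: A → J → S → W
  J is a chain here and J is conditioned on, so the path is blocked at J.
Path 4: A → J → S ← P → F → W
  J is a chain here and J is conditioned on, so the path is blocked at J.
All paths are blocked; A ⊥ W | {J, P, S} holds.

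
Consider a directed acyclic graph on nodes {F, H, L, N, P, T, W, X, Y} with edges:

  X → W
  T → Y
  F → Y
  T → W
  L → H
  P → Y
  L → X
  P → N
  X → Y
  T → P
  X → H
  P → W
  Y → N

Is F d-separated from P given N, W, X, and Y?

6 paths connect F and P; each must be blocked for d-separation to hold:
Path 1: F → Y ← X → W ← P
  X is a fork here and X is conditioned on, so the path is blocked at X.
Path 2: F → Y ← X → W ← T → P
  X is a fork here and X is conditioned on, so the path is blocked at X.
Path 3: F → Y → N ← P
  Y is a chain here and Y is conditioned on, so the path is blocked at Y.
Path 4: F → Y ← P
  Y is a collider and Y is conditioned on, which opens it — no node blocks this path, so it is active.
Path 5: F → Y ← T → W ← P
  Y is a collider and Y is conditioned on, which opens it; T is a fork and T is not conditioned on; W is a collider and W is conditioned on, which opens it — no node blocks this path, so it is active.
Path 6: F → Y ← T → P
  Y is a collider and Y is conditioned on, which opens it; T is a fork and T is not conditioned on — no node blocks this path, so it is active.
Since the path F → Y ← P is active, F and P are not d-separated given {N, W, X, Y}.

No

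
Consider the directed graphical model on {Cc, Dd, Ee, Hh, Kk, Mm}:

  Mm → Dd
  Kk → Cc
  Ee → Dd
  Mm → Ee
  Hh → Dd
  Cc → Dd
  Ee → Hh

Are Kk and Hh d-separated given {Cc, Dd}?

Enumerating the 3 paths from Kk to Hh and testing each for blocking by {Cc, Dd}:
Path 1: Kk → Cc → Dd ← Ee → Hh
  Cc is a chain here and Cc is conditioned on, so the path is blocked at Cc.
Path 2: Kk → Cc → Dd ← Mm → Ee → Hh
  Cc is a chain here and Cc is conditioned on, so the path is blocked at Cc.
Path 3: Kk → Cc → Dd ← Hh
  Cc is a chain here and Cc is conditioned on, so the path is blocked at Cc.
Every path is blocked, so Kk and Hh are d-separated given {Cc, Dd}.

Yes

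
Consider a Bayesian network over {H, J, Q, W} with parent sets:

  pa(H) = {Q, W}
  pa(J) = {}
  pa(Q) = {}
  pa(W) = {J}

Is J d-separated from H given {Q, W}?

The only undirected path from J to H is:
Path 1: J → W → H
  W is a chain here and W is conditioned on, so the path is blocked at W.
Since every path is blocked, d-separation holds.

Yes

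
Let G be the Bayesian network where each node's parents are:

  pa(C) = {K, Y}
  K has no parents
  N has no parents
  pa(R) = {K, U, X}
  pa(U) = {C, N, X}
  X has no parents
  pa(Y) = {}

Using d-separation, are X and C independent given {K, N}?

Yes

4 paths connect X and C; each must be blocked for d-separation to hold:
Path 1: X → R ← K → C
  R is a collider here and neither R nor any of its descendants is conditioned on, so the collider stays closed — the path is blocked at R.
Path 2: X → R ← U ← C
  R is a collider here and neither R nor any of its descendants is conditioned on, so the collider stays closed — the path is blocked at R.
Path 3: X → U → R ← K → C
  R is a collider here and neither R nor any of its descendants is conditioned on, so the collider stays closed — the path is blocked at R.
Path 4: X → U ← C
  U is a collider here and neither U nor any of its descendants is conditioned on, so the collider stays closed — the path is blocked at U.
Since every path is blocked, d-separation holds.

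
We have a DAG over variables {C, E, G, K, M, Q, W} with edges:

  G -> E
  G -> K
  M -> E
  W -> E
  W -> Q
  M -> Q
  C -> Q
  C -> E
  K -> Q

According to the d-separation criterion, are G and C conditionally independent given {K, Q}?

Enumerating the 6 paths from G to C and testing each for blocking by {K, Q}:
Path 1: G → K → Q ← M → E ← C
  K is a chain here and K is conditioned on, so the path is blocked at K.
Path 2: G → K → Q ← W → E ← C
  K is a chain here and K is conditioned on, so the path is blocked at K.
Path 3: G → K → Q ← C
  K is a chain here and K is conditioned on, so the path is blocked at K.
Path 4: G → E ← M → Q ← C
  E is a collider here and neither E nor any of its descendants is conditioned on, so the collider stays closed — the path is blocked at E.
Path 5: G → E ← W → Q ← C
  E is a collider here and neither E nor any of its descendants is conditioned on, so the collider stays closed — the path is blocked at E.
Path 6: G → E ← C
  E is a collider here and neither E nor any of its descendants is conditioned on, so the collider stays closed — the path is blocked at E.
Every path is blocked, so G and C are d-separated given {K, Q}.

Yes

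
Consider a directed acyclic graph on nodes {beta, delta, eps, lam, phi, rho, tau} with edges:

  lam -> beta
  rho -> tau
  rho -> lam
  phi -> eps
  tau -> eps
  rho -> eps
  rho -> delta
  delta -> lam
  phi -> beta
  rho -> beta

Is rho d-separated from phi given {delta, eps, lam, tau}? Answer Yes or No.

5 paths connect rho and phi; each must be blocked for d-separation to hold:
Path 1: rho → delta → lam → beta ← phi
  delta is a chain here and delta is conditioned on, so the path is blocked at delta.
Path 2: rho → beta ← phi
  beta is a collider here and neither beta nor any of its descendants is conditioned on, so the collider stays closed — the path is blocked at beta.
Path 3: rho → lam → beta ← phi
  lam is a chain here and lam is conditioned on, so the path is blocked at lam.
Path 4: rho → tau → eps ← phi
  tau is a chain here and tau is conditioned on, so the path is blocked at tau.
Path 5: rho → eps ← phi
  eps is a collider and eps is conditioned on, which opens it — no node blocks this path, so it is active.
Since the path rho → eps ← phi is active, rho and phi are not d-separated given {delta, eps, lam, tau}.

No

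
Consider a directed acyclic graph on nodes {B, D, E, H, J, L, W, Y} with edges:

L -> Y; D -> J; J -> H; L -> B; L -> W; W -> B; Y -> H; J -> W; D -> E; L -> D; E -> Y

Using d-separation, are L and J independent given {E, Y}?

No — L and J are not d-separated given {E, Y}.

We examine all 6 paths between L and J:
  1. L → B ← W ← J — B:collider[blocks]; W:chain[open] ⇒ blocked
  2. L → W ← J — W:collider[blocks] ⇒ blocked
  3. L → D → J — D:chain[open] ⇒ active
  4. L → D → E → Y → H ← J — D:chain[open]; E:chain[blocks]; Y:chain[blocks]; H:collider[blocks] ⇒ blocked
  5. L → Y → H ← J — Y:chain[blocks]; H:collider[blocks] ⇒ blocked
  6. L → Y ← E ← D → J — Y:collider[open]; E:chain[blocks]; D:fork[open] ⇒ blocked
Since the path L → D → J is active, L and J are not d-separated given {E, Y}.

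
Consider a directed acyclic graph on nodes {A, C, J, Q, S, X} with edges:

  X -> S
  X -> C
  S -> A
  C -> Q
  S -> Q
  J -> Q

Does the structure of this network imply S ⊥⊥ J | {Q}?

Enumerating the 2 paths from S to J and testing each for blocking by {Q}:
Path 1: S → Q ← J
  Q is a collider and Q is conditioned on, which opens it — no node blocks this path, so it is active.
Path 2: S ← X → C → Q ← J
  X is a fork and X is not conditioned on; C is a chain and C is not conditioned on; Q is a collider and Q is conditioned on, which opens it — no node blocks this path, so it is active.
Because an active path exists, S and J are not d-separated.

No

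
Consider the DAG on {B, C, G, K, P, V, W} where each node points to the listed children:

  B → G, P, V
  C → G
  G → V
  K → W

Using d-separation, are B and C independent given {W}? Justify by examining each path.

Enumerating the 2 paths from B to C and testing each for blocking by {W}:
Path 1: B → V ← G ← C
  V is a collider here and neither V nor any of its descendants is conditioned on, so the collider stays closed — the path is blocked at V.
Path 2: B → G ← C
  G is a collider here and neither G nor any of its descendants is conditioned on, so the collider stays closed — the path is blocked at G.
Since every path is blocked, d-separation holds.

Yes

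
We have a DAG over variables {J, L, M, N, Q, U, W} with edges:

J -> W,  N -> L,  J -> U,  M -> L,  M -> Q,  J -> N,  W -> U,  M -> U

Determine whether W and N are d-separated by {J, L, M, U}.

Yes

Enumerating the 4 paths from W to N and testing each for blocking by {J, L, M, U}:
Path 1: W ← J → N
  J is a fork here and J is conditioned on, so the path is blocked at J.
Path 2: W ← J → U ← M → L ← N
  J is a fork here and J is conditioned on, so the path is blocked at J.
Path 3: W → U ← J → N
  J is a fork here and J is conditioned on, so the path is blocked at J.
Path 4: W → U ← M → L ← N
  M is a fork here and M is conditioned on, so the path is blocked at M.
Since every path is blocked, d-separation holds.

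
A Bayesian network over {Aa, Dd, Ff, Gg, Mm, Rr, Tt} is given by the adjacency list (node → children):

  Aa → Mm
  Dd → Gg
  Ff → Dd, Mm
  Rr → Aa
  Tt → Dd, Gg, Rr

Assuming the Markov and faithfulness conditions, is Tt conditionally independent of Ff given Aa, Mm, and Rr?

Enumerating the 3 paths from Tt to Ff and testing each for blocking by {Aa, Mm, Rr}:
Path 1: Tt → Rr → Aa → Mm ← Ff
  Rr is a chain here and Rr is conditioned on, so the path is blocked at Rr.
Path 2: Tt → Dd ← Ff
  Dd is a collider here and neither Dd nor any of its descendants is conditioned on, so the collider stays closed — the path is blocked at Dd.
Path 3: Tt → Gg ← Dd ← Ff
  Gg is a collider here and neither Gg nor any of its descendants is conditioned on, so the collider stays closed — the path is blocked at Gg.
Since every path is blocked, d-separation holds.

Yes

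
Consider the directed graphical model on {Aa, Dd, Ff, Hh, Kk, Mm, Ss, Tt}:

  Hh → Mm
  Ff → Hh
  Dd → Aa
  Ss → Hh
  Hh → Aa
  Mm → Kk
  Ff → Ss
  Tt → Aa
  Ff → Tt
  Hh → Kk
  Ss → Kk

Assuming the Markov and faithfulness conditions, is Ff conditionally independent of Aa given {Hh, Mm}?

No

5 paths connect Ff and Aa; each must be blocked for d-separation to hold:
  1. Ff → Tt → Aa — Tt:chain[open] ⇒ active
  2. Ff → Hh → Aa — Hh:chain[blocks] ⇒ blocked
  3. Ff → Ss → Kk ← Mm ← Hh → Aa — Ss:chain[open]; Kk:collider[blocks]; Mm:chain[blocks]; Hh:fork[blocks] ⇒ blocked
  4. Ff → Ss → Kk ← Hh → Aa — Ss:chain[open]; Kk:collider[blocks]; Hh:fork[blocks] ⇒ blocked
  5. Ff → Ss → Hh → Aa — Ss:chain[open]; Hh:chain[blocks] ⇒ blocked
Since the path Ff → Tt → Aa is active, Ff and Aa are not d-separated given {Hh, Mm}.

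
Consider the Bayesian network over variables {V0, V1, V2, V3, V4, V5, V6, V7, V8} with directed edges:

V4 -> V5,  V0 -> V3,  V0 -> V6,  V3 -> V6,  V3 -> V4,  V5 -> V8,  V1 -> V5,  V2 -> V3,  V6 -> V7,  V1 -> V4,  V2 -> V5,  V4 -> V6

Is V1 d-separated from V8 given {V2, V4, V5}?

There are 5 undirected paths between V1 and V8; checking each against the conditioning set {V2, V4, V5}:
  1. V1 → V5 → V8 — V5:chain[blocks] ⇒ blocked
  2. V1 → V4 → V6 ← V0 → V3 ← V2 → V5 → V8 — V4:chain[blocks]; V6:collider[blocks]; V0:fork[open]; V3:collider[open]; V2:fork[blocks]; V5:chain[blocks] ⇒ blocked
  3. V1 → V4 → V6 ← V3 ← V2 → V5 → V8 — V4:chain[blocks]; V6:collider[blocks]; V3:chain[open]; V2:fork[blocks]; V5:chain[blocks] ⇒ blocked
  4. V1 → V4 ← V3 ← V2 → V5 → V8 — V4:collider[open]; V3:chain[open]; V2:fork[blocks]; V5:chain[blocks] ⇒ blocked
  5. V1 → V4 → V5 → V8 — V4:chain[blocks]; V5:chain[blocks] ⇒ blocked
Since every path is blocked, d-separation holds.

Yes — V1 and V8 are d-separated given {V2, V4, V5}.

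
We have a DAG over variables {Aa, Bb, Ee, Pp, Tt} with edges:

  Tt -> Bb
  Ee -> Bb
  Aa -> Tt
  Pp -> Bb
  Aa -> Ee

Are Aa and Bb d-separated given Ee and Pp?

2 paths connect Aa and Bb; each must be blocked for d-separation to hold:
Path 1: Aa → Tt → Bb
  Tt is a chain and Tt is not conditioned on — no node blocks this path, so it is active.
Path 2: Aa → Ee → Bb
  Ee is a chain here and Ee is conditioned on, so the path is blocked at Ee.
Because an active path exists, Aa and Bb are not d-separated.

No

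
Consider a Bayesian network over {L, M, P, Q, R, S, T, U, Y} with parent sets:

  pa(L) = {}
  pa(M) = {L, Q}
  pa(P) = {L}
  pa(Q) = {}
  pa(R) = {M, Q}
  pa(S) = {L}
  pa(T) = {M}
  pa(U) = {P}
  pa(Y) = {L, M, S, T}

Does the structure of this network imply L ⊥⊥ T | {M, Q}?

Enumerating the 6 paths from L to T and testing each for blocking by {M, Q}:
Path 1: L → S → Y ← M → T
  Y is a collider here and neither Y nor any of its descendants is conditioned on, so the collider stays closed — the path is blocked at Y.
Path 2: L → S → Y ← T
  Y is a collider here and neither Y nor any of its descendants is conditioned on, so the collider stays closed — the path is blocked at Y.
Path 3: L → Y ← M → T
  Y is a collider here and neither Y nor any of its descendants is conditioned on, so the collider stays closed — the path is blocked at Y.
Path 4: L → Y ← T
  Y is a collider here and neither Y nor any of its descendants is conditioned on, so the collider stays closed — the path is blocked at Y.
Path 5: L → M → Y ← T
  M is a chain here and M is conditioned on, so the path is blocked at M.
Path 6: L → M → T
  M is a chain here and M is conditioned on, so the path is blocked at M.
All paths are blocked; L ⊥ T | {M, Q} holds.

Yes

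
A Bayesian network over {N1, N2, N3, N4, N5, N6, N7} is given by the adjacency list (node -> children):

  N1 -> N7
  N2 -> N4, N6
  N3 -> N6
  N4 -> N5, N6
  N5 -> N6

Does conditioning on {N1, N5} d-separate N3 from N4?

Yes

3 paths connect N3 and N4; each must be blocked for d-separation to hold:
  1. N3 → N6 ← N5 ← N4 — N6:collider[blocks]; N5:chain[blocks] ⇒ blocked
  2. N3 → N6 ← N2 → N4 — N6:collider[blocks]; N2:fork[open] ⇒ blocked
  3. N3 → N6 ← N4 — N6:collider[blocks] ⇒ blocked
Every path is blocked, so N3 and N4 are d-separated given {N1, N5}.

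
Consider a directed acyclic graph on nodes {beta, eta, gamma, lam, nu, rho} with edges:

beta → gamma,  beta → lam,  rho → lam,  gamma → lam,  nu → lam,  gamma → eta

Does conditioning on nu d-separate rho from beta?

Yes

There are 2 undirected paths between rho and beta; checking each against the conditioning set {nu}:
  1. rho → lam ← gamma ← beta — lam:collider[blocks]; gamma:chain[open] ⇒ blocked
  2. rho → lam ← beta — lam:collider[blocks] ⇒ blocked
Every path is blocked, so rho and beta are d-separated given {nu}.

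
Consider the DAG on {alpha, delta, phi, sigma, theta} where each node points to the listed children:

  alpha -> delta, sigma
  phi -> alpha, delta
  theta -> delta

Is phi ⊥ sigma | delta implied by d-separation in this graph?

No — phi and sigma are not d-separated given {delta}.

2 paths connect phi and sigma; each must be blocked for d-separation to hold:
Path 1: phi → alpha → sigma
  alpha is a chain and alpha is not conditioned on — no node blocks this path, so it is active.
Path 2: phi → delta ← alpha → sigma
  delta is a collider and delta is conditioned on, which opens it; alpha is a fork and alpha is not conditioned on — no node blocks this path, so it is active.
Because an active path exists, phi and sigma are not d-separated.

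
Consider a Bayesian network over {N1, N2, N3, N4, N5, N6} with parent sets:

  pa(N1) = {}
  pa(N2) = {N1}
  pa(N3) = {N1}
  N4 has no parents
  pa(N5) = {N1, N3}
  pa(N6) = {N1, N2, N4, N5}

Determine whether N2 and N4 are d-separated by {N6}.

Enumerating the 4 paths from N2 to N4 and testing each for blocking by {N6}:
Path 1: N2 → N6 ← N4
  N6 is a collider and N6 is conditioned on, which opens it — no node blocks this path, so it is active.
Path 2: N2 ← N1 → N6 ← N4
  N1 is a fork and N1 is not conditioned on; N6 is a collider and N6 is conditioned on, which opens it — no node blocks this path, so it is active.
Path 3: N2 ← N1 → N5 → N6 ← N4
  N1 is a fork and N1 is not conditioned on; N5 is a chain and N5 is not conditioned on; N6 is a collider and N6 is conditioned on, which opens it — no node blocks this path, so it is active.
Path 4: N2 ← N1 → N3 → N5 → N6 ← N4
  N1 is a fork and N1 is not conditioned on; N3 is a chain and N3 is not conditioned on; N5 is a chain and N5 is not conditioned on; N6 is a collider and N6 is conditioned on, which opens it — no node blocks this path, so it is active.
At least one path is unblocked, so d-separation fails.

No — N2 and N4 are not d-separated given {N6}.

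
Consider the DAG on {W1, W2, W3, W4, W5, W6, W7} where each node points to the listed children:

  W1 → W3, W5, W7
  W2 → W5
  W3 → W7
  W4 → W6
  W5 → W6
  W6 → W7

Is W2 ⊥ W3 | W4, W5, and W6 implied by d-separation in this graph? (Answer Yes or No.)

No

4 paths connect W2 and W3; each must be blocked for d-separation to hold:
  1. W2 → W5 ← W1 → W3 — W5:collider[open]; W1:fork[open] ⇒ active
  2. W2 → W5 ← W1 → W7 ← W3 — W5:collider[open]; W1:fork[open]; W7:collider[blocks] ⇒ blocked
  3. W2 → W5 → W6 → W7 ← W3 — W5:chain[blocks]; W6:chain[blocks]; W7:collider[blocks] ⇒ blocked
  4. W2 → W5 → W6 → W7 ← W1 → W3 — W5:chain[blocks]; W6:chain[blocks]; W7:collider[blocks]; W1:fork[open] ⇒ blocked
At least one path is unblocked, so d-separation fails.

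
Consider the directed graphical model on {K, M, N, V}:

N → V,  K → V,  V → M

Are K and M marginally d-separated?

No

The only undirected path from K to M is:
Path 1: K → V → M
  V is a chain and V is not conditioned on — no node blocks this path, so it is active.
Since the path K → V → M is active, K and M are not d-separated given ∅.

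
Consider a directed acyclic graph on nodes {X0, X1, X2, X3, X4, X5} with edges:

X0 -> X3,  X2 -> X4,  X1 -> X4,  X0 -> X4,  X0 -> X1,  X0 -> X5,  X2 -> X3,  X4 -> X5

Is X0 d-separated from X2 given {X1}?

Yes — X0 and X2 are d-separated given {X1}.

Enumerating the 4 paths from X0 to X2 and testing each for blocking by {X1}:
Path 1: X0 → X5 ← X4 ← X2
  X5 is a collider here and neither X5 nor any of its descendants is conditioned on, so the collider stays closed — the path is blocked at X5.
Path 2: X0 → X1 → X4 ← X2
  X1 is a chain here and X1 is conditioned on, so the path is blocked at X1.
Path 3: X0 → X3 ← X2
  X3 is a collider here and neither X3 nor any of its descendants is conditioned on, so the collider stays closed — the path is blocked at X3.
Path 4: X0 → X4 ← X2
  X4 is a collider here and neither X4 nor any of its descendants is conditioned on, so the collider stays closed — the path is blocked at X4.
Every path is blocked, so X0 and X2 are d-separated given {X1}.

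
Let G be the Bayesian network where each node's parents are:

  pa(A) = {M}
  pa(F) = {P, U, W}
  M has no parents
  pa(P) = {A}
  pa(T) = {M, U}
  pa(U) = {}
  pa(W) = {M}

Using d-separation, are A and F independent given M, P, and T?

We examine all 3 paths between A and F:
Path 1: A ← M → T ← U → F
  M is a fork here and M is conditioned on, so the path is blocked at M.
Path 2: A ← M → W → F
  M is a fork here and M is conditioned on, so the path is blocked at M.
Path 3: A → P → F
  P is a chain here and P is conditioned on, so the path is blocked at P.
All paths are blocked; A ⊥ F | {M, P, T} holds.

Yes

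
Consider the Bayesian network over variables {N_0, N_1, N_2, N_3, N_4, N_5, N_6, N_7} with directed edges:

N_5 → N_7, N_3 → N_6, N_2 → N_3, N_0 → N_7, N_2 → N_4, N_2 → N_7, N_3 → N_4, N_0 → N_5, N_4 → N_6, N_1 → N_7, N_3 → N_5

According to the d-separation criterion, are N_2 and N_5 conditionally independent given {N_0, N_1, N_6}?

We examine all 5 paths between N_2 and N_5:
  1. N_2 → N_4 → N_6 ← N_3 → N_5 — N_4:chain[open]; N_6:collider[open]; N_3:fork[open] ⇒ active
  2. N_2 → N_4 ← N_3 → N_5 — N_4:collider[open]; N_3:fork[open] ⇒ active
  3. N_2 → N_7 ← N_0 → N_5 — N_7:collider[blocks]; N_0:fork[blocks] ⇒ blocked
  4. N_2 → N_7 ← N_5 — N_7:collider[blocks] ⇒ blocked
  5. N_2 → N_3 → N_5 — N_3:chain[open] ⇒ active
At least one path is unblocked, so d-separation fails.

No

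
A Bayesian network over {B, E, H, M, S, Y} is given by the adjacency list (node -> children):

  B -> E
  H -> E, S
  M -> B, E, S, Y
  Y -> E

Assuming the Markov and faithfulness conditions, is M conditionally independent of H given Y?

Enumerating the 4 paths from M to H and testing each for blocking by {Y}:
Path 1: M → B → E ← H
  E is a collider here and neither E nor any of its descendants is conditioned on, so the collider stays closed — the path is blocked at E.
Path 2: M → E ← H
  E is a collider here and neither E nor any of its descendants is conditioned on, so the collider stays closed — the path is blocked at E.
Path 3: M → Y → E ← H
  Y is a chain here and Y is conditioned on, so the path is blocked at Y.
Path 4: M → S ← H
  S is a collider here and neither S nor any of its descendants is conditioned on, so the collider stays closed — the path is blocked at S.
Every path is blocked, so M and H are d-separated given {Y}.

Yes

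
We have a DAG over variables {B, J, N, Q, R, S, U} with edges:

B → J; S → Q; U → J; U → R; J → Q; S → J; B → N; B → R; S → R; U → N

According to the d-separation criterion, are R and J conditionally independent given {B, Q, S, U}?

There are 6 undirected paths between R and J; checking each against the conditioning set {B, Q, S, U}:
Path 1: R ← U → N ← B → J
  U is a fork here and U is conditioned on, so the path is blocked at U.
Path 2: R ← U → J
  U is a fork here and U is conditioned on, so the path is blocked at U.
Path 3: R ← S → Q ← J
  S is a fork here and S is conditioned on, so the path is blocked at S.
Path 4: R ← S → J
  S is a fork here and S is conditioned on, so the path is blocked at S.
Path 5: R ← B → N ← U → J
  B is a fork here and B is conditioned on, so the path is blocked at B.
Path 6: R ← B → J
  B is a fork here and B is conditioned on, so the path is blocked at B.
All paths are blocked; R ⊥ J | {B, Q, S, U} holds.

Yes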